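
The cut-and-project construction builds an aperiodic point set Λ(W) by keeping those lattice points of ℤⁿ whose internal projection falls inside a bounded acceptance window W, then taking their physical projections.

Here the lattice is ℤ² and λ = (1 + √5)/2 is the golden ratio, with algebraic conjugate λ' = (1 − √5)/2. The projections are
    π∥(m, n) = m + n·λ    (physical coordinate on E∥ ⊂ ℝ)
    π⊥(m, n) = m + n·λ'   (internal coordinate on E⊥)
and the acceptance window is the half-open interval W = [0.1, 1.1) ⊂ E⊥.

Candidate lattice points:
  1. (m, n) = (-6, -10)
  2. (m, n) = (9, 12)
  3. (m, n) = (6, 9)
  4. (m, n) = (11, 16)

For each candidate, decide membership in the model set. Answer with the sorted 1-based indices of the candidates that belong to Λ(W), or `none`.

1, 3

Numerically λ ≈ 1.618034 and λ' = −1/λ ≈ -0.618034.
candidate 1: (m,n)=(-6,-10) → π∥ = -6-10·λ ≈ -22.180340, π⊥ = -6-10·λ' ≈ 0.180340 ∈ [0.1, 1.1) ⇒ IN Λ
candidate 2: (m,n)=(9,12) → π∥ = 9+12·λ ≈ 28.416408, π⊥ = 9+12·λ' ≈ 1.583592 ∉ [0.1, 1.1) ⇒ out
candidate 3: (m,n)=(6,9) → π∥ = 6+9·λ ≈ 20.562306, π⊥ = 6+9·λ' ≈ 0.437694 ∈ [0.1, 1.1) ⇒ IN Λ
candidate 4: (m,n)=(11,16) → π∥ = 11+16·λ ≈ 36.888544, π⊥ = 11+16·λ' ≈ 1.111456 ∉ [0.1, 1.1) ⇒ out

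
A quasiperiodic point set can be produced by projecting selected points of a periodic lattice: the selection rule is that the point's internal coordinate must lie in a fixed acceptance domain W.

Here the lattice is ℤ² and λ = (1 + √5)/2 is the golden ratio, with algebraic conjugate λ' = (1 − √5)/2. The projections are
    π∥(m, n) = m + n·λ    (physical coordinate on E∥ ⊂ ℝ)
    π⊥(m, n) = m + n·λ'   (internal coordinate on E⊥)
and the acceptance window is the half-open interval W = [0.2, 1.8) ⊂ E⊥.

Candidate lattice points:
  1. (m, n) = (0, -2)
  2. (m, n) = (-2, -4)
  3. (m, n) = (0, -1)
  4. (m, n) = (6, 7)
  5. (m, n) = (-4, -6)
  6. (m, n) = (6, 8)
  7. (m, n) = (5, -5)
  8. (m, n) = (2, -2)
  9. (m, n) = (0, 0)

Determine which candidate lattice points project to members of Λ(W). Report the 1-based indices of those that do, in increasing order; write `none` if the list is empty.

1, 2, 3, 4, 6

λ' = (1−√5)/2 ≈ -0.618034.
#1 (0,-2): internal coord 0 + (-2)·λ' = +1.236068; +1.236068 ∈ [0.2, 1.8) → IN Λ
#2 (-2,-4): internal coord -2 + (-4)·λ' = +0.472136; +0.472136 ∈ [0.2, 1.8) → IN Λ
#3 (0,-1): internal coord 0 + (-1)·λ' = +0.618034; +0.618034 ∈ [0.2, 1.8) → IN Λ
#4 (6,7): internal coord 6 + (7)·λ' = +1.673762; +1.673762 ∈ [0.2, 1.8) → IN Λ
#5 (-4,-6): internal coord -4 + (-6)·λ' = -0.291796; -0.291796 ∉ [0.2, 1.8) → out
#6 (6,8): internal coord 6 + (8)·λ' = +1.055728; +1.055728 ∈ [0.2, 1.8) → IN Λ
#7 (5,-5): internal coord 5 + (-5)·λ' = +8.090170; +8.090170 ∉ [0.2, 1.8) → out
#8 (2,-2): internal coord 2 + (-2)·λ' = +3.236068; +3.236068 ∉ [0.2, 1.8) → out
#9 (0,0): internal coord 0 + (0)·λ' = +0.000000; +0.000000 ∉ [0.2, 1.8) → out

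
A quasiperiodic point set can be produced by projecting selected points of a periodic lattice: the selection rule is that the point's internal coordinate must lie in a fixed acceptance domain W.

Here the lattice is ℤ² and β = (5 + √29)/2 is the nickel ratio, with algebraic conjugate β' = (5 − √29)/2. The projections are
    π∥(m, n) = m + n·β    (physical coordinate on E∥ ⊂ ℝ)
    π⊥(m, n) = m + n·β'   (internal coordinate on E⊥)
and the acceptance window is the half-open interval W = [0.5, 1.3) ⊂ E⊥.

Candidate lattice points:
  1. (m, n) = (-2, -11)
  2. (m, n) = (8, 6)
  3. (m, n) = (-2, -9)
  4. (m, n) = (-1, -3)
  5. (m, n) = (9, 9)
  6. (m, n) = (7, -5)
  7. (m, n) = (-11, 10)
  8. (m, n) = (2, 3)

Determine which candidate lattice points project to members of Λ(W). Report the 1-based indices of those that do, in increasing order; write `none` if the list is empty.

β' = (5−√29)/2 ≈ -0.19258.
[1] lift (-2,-11): star map gives 0.11841; window check 0.5 ≤ 0.11841 < 1.3 is false → out
[2] lift (8,6): star map gives 6.84451; window check 0.5 ≤ 6.84451 < 1.3 is false → out
[3] lift (-2,-9): star map gives -0.26676; window check 0.5 ≤ -0.26676 < 1.3 is false → out
[4] lift (-1,-3): star map gives -0.42225; window check 0.5 ≤ -0.42225 < 1.3 is false → out
[5] lift (9,9): star map gives 7.26676; window check 0.5 ≤ 7.26676 < 1.3 is false → out
[6] lift (7,-5): star map gives 7.96291; window check 0.5 ≤ 7.96291 < 1.3 is false → out
[7] lift (-11,10): star map gives -12.92582; window check 0.5 ≤ -12.92582 < 1.3 is false → out
[8] lift (2,3): star map gives 1.42225; window check 0.5 ≤ 1.42225 < 1.3 is false → out

none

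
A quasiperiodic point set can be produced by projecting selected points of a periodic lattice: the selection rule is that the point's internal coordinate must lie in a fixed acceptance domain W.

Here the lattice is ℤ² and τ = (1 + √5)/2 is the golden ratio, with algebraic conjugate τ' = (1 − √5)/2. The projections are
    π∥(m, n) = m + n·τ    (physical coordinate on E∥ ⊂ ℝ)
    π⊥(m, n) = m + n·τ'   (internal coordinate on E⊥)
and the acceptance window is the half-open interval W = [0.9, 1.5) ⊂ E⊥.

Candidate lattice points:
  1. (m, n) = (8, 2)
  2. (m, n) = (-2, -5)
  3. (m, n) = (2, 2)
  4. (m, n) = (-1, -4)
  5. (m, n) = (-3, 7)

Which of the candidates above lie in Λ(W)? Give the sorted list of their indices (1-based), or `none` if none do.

2, 4

Compute τ' = (1−√5)/2 = -0.6180, so π⊥(m,n) = m -0.6180·n.
[1] lift (8,2): star map gives 6.7639; window check 0.9 ≤ 6.7639 < 1.5 is false → out
[2] lift (-2,-5): star map gives 1.0902; window check 0.9 ≤ 1.0902 < 1.5 is true → IN Λ
[3] lift (2,2): star map gives 0.7639; window check 0.9 ≤ 0.7639 < 1.5 is false → out
[4] lift (-1,-4): star map gives 1.4721; window check 0.9 ≤ 1.4721 < 1.5 is true → IN Λ
[5] lift (-3,7): star map gives -7.3262; window check 0.9 ≤ -7.3262 < 1.5 is false → out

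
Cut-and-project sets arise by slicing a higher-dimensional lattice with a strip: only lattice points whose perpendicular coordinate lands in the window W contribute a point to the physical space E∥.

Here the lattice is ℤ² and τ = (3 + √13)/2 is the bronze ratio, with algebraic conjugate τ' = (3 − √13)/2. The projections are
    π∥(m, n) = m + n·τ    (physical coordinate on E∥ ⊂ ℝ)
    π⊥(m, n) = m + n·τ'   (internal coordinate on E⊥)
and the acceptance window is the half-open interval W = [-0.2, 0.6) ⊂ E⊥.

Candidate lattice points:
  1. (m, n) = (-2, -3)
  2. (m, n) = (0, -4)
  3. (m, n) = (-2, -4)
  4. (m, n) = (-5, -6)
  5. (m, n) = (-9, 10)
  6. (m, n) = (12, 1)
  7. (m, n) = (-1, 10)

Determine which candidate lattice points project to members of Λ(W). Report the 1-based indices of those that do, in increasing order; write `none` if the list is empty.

none

Numerically τ ≈ 3.3028 and τ' = −1/τ ≈ -0.3028.
#1 (-2,-3): internal coord -2 + (-3)·τ' = -1.0917; -1.0917 ∉ [-0.2, 0.6) → out
#2 (0,-4): internal coord 0 + (-4)·τ' = +1.2111; +1.2111 ∉ [-0.2, 0.6) → out
#3 (-2,-4): internal coord -2 + (-4)·τ' = -0.7889; -0.7889 ∉ [-0.2, 0.6) → out
#4 (-5,-6): internal coord -5 + (-6)·τ' = -3.1833; -3.1833 ∉ [-0.2, 0.6) → out
#5 (-9,10): internal coord -9 + (10)·τ' = -12.0278; -12.0278 ∉ [-0.2, 0.6) → out
#6 (12,1): internal coord 12 + (1)·τ' = +11.6972; +11.6972 ∉ [-0.2, 0.6) → out
#7 (-1,10): internal coord -1 + (10)·τ' = -4.0278; -4.0278 ∉ [-0.2, 0.6) → out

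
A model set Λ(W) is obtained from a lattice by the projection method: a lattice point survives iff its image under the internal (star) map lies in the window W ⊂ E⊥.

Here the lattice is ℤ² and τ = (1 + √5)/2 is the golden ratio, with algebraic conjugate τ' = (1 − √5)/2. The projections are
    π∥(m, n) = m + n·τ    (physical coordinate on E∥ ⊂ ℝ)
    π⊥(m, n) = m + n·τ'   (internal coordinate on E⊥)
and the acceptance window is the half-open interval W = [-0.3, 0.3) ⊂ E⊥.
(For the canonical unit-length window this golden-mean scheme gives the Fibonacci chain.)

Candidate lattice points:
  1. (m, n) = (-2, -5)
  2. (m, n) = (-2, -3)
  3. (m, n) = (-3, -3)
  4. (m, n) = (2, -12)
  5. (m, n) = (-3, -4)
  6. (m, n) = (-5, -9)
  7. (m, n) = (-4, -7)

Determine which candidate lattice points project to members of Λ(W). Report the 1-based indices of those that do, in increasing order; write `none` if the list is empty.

Numerically τ ≈ 1.618034 and τ' = −1/τ ≈ -0.618034.
[1] lift (-2,-5): star map gives 1.090170; window check -0.3 ≤ 1.090170 < 0.3 is false → out
[2] lift (-2,-3): star map gives -0.145898; window check -0.3 ≤ -0.145898 < 0.3 is true → IN Λ
[3] lift (-3,-3): star map gives -1.145898; window check -0.3 ≤ -1.145898 < 0.3 is false → out
[4] lift (2,-12): star map gives 9.416408; window check -0.3 ≤ 9.416408 < 0.3 is false → out
[5] lift (-3,-4): star map gives -0.527864; window check -0.3 ≤ -0.527864 < 0.3 is false → out
[6] lift (-5,-9): star map gives 0.562306; window check -0.3 ≤ 0.562306 < 0.3 is false → out
[7] lift (-4,-7): star map gives 0.326238; window check -0.3 ≤ 0.326238 < 0.3 is false → out

2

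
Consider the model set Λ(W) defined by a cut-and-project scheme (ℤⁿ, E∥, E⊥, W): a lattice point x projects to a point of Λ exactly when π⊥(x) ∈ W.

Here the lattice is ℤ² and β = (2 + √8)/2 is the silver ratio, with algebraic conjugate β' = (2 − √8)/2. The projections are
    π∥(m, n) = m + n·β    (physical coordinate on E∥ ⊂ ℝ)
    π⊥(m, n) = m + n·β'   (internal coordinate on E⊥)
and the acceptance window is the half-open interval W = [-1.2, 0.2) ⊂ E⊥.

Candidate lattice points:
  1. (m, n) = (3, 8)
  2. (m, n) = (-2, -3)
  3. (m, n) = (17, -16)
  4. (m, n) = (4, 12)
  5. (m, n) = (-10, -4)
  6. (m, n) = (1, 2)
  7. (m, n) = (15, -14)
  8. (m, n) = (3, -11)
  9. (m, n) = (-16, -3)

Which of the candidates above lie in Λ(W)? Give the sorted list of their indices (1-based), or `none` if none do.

β' = (2−√8)/2 ≈ -0.4142.
[1] lift (3,8): star map gives -0.3137; window check -1.2 ≤ -0.3137 < 0.2 is true → IN Λ
[2] lift (-2,-3): star map gives -0.7574; window check -1.2 ≤ -0.7574 < 0.2 is true → IN Λ
[3] lift (17,-16): star map gives 23.6274; window check -1.2 ≤ 23.6274 < 0.2 is false → out
[4] lift (4,12): star map gives -0.9706; window check -1.2 ≤ -0.9706 < 0.2 is true → IN Λ
[5] lift (-10,-4): star map gives -8.3431; window check -1.2 ≤ -8.3431 < 0.2 is false → out
[6] lift (1,2): star map gives 0.1716; window check -1.2 ≤ 0.1716 < 0.2 is true → IN Λ
[7] lift (15,-14): star map gives 20.7990; window check -1.2 ≤ 20.7990 < 0.2 is false → out
[8] lift (3,-11): star map gives 7.5563; window check -1.2 ≤ 7.5563 < 0.2 is false → out
[9] lift (-16,-3): star map gives -14.7574; window check -1.2 ≤ -14.7574 < 0.2 is false → out

1, 2, 4, 6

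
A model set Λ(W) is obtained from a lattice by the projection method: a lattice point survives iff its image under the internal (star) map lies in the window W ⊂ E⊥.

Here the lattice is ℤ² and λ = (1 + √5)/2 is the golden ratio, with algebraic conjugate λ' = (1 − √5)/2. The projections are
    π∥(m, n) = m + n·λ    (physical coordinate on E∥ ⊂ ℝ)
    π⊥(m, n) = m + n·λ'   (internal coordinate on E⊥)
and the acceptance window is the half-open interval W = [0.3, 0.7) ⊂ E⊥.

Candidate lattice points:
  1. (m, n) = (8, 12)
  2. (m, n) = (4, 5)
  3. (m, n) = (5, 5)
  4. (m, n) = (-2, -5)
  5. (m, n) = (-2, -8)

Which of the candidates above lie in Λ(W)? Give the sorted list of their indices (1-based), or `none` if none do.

Numerically λ ≈ 1.618034 and λ' = −1/λ ≈ -0.618034.
candidate 1: (m,n)=(8,12) → π∥ = 8+12·λ ≈ 27.416408, π⊥ = 8+12·λ' ≈ 0.583592 ∈ [0.3, 0.7) ⇒ IN Λ
candidate 2: (m,n)=(4,5) → π∥ = 4+5·λ ≈ 12.090170, π⊥ = 4+5·λ' ≈ 0.909830 ∉ [0.3, 0.7) ⇒ out
candidate 3: (m,n)=(5,5) → π∥ = 5+5·λ ≈ 13.090170, π⊥ = 5+5·λ' ≈ 1.909830 ∉ [0.3, 0.7) ⇒ out
candidate 4: (m,n)=(-2,-5) → π∥ = -2-5·λ ≈ -10.090170, π⊥ = -2-5·λ' ≈ 1.090170 ∉ [0.3, 0.7) ⇒ out
candidate 5: (m,n)=(-2,-8) → π∥ = -2-8·λ ≈ -14.944272, π⊥ = -2-8·λ' ≈ 2.944272 ∉ [0.3, 0.7) ⇒ out

1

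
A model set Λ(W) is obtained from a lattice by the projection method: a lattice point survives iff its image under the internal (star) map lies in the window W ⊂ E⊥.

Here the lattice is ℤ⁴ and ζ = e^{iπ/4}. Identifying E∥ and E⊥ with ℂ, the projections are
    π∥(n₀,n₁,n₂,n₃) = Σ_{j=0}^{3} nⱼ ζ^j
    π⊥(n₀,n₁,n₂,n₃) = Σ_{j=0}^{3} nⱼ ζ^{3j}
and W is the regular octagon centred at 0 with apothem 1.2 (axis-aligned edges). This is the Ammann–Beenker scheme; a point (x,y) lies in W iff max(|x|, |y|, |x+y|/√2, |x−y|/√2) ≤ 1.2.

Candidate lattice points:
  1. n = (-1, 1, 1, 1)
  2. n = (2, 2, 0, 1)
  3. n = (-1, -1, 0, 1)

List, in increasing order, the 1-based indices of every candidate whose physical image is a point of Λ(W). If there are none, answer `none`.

Internal map: ζ^{3j} for j=0..3 gives (1,0), (−√2/2,√2/2), (0,−1), (√2/2,√2/2).
candidate 1: n = (-1, 1, 1, 1) → π⊥ ≈ (-1.000000, +0.414214); max(|x|,|y|,|x±y|/√2) = 1.000000 ≤ 1.2 ⇒ ∈ W
candidate 2: n = (2, 2, 0, 1) → π⊥ ≈ (+1.292893, +2.121320); max(|x|,|y|,|x±y|/√2) = 2.414214 > 1.2 ⇒ ∉ W
candidate 3: n = (-1, -1, 0, 1) → π⊥ ≈ (+0.414214, +0.000000); max(|x|,|y|,|x±y|/√2) = 0.414214 ≤ 1.2 ⇒ ∈ W

1, 3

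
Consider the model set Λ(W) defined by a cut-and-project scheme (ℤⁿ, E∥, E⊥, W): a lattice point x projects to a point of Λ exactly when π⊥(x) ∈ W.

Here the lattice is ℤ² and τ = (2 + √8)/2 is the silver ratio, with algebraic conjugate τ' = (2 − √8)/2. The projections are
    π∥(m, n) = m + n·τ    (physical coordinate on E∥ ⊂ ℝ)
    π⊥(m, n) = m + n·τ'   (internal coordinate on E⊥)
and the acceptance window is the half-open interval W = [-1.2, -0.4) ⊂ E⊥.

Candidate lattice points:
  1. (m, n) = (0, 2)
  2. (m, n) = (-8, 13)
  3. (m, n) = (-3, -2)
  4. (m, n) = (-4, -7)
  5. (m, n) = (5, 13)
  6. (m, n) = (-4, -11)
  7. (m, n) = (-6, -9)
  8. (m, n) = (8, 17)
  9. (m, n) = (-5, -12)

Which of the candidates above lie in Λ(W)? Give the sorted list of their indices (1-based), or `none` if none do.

Numerically τ ≈ 2.4142 and τ' = −1/τ ≈ -0.4142.
#1 (0,2): internal coord 0 + (2)·τ' = -0.8284; -0.8284 ∈ [-1.2, -0.4) → IN Λ
#2 (-8,13): internal coord -8 + (13)·τ' = -13.3848; -13.3848 ∉ [-1.2, -0.4) → out
#3 (-3,-2): internal coord -3 + (-2)·τ' = -2.1716; -2.1716 ∉ [-1.2, -0.4) → out
#4 (-4,-7): internal coord -4 + (-7)·τ' = -1.1005; -1.1005 ∈ [-1.2, -0.4) → IN Λ
#5 (5,13): internal coord 5 + (13)·τ' = -0.3848; -0.3848 ∉ [-1.2, -0.4) → out
#6 (-4,-11): internal coord -4 + (-11)·τ' = +0.5563; +0.5563 ∉ [-1.2, -0.4) → out
#7 (-6,-9): internal coord -6 + (-9)·τ' = -2.2721; -2.2721 ∉ [-1.2, -0.4) → out
#8 (8,17): internal coord 8 + (17)·τ' = +0.9584; +0.9584 ∉ [-1.2, -0.4) → out
#9 (-5,-12): internal coord -5 + (-12)·τ' = -0.0294; -0.0294 ∉ [-1.2, -0.4) → out

1, 4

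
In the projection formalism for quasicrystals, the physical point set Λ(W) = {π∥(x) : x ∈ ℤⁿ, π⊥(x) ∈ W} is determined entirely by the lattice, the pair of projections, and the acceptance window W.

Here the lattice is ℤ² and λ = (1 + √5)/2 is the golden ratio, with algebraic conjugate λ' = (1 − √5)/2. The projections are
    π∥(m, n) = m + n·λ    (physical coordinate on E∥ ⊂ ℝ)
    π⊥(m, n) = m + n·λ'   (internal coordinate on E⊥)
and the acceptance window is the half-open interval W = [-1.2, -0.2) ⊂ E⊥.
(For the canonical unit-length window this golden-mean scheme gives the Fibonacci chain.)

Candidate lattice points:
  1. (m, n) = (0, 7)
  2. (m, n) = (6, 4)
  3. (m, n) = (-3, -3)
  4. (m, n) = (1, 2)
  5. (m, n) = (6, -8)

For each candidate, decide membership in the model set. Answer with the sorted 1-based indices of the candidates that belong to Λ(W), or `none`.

3, 4

Numerically λ ≈ 1.618034 and λ' = −1/λ ≈ -0.618034.
#1 (0,7): internal coord 0 + (7)·λ' = -4.326238; -4.326238 ∉ [-1.2, -0.2) → out
#2 (6,4): internal coord 6 + (4)·λ' = +3.527864; +3.527864 ∉ [-1.2, -0.2) → out
#3 (-3,-3): internal coord -3 + (-3)·λ' = -1.145898; -1.145898 ∈ [-1.2, -0.2) → IN Λ
#4 (1,2): internal coord 1 + (2)·λ' = -0.236068; -0.236068 ∈ [-1.2, -0.2) → IN Λ
#5 (6,-8): internal coord 6 + (-8)·λ' = +10.944272; +10.944272 ∉ [-1.2, -0.2) → out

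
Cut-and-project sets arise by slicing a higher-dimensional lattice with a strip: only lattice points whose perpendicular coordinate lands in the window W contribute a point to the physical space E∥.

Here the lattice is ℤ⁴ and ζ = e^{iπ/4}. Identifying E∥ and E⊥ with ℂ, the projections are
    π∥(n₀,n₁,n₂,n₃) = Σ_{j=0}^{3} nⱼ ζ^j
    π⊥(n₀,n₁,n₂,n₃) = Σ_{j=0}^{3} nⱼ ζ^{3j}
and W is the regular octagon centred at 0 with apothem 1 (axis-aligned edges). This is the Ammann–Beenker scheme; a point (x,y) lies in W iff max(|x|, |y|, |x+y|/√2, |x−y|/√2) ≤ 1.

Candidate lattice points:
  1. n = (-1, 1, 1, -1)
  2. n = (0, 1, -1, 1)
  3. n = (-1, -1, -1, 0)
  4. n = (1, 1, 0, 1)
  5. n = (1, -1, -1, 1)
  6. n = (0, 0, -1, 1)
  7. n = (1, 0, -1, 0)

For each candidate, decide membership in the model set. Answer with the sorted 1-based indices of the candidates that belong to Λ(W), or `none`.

3

Internal map: ζ^{3j} for j=0..3 gives (1,0), (−√2/2,√2/2), (0,−1), (√2/2,√2/2).
#1 (-1, 1, 1, -1): internal (-2.41421, -1.00000); octagon support 2.41421 vs apothem 1 → ∉ W
#2 (0, 1, -1, 1): internal (0.00000, 2.41421); octagon support 2.41421 vs apothem 1 → ∉ W
#3 (-1, -1, -1, 0): internal (-0.29289, 0.29289); octagon support 0.41421 vs apothem 1 → ∈ W
#4 (1, 1, 0, 1): internal (1.00000, 1.41421); octagon support 1.70711 vs apothem 1 → ∉ W
#5 (1, -1, -1, 1): internal (2.41421, 1.00000); octagon support 2.41421 vs apothem 1 → ∉ W
#6 (0, 0, -1, 1): internal (0.70711, 1.70711); octagon support 1.70711 vs apothem 1 → ∉ W
#7 (1, 0, -1, 0): internal (1.00000, 1.00000); octagon support 1.41421 vs apothem 1 → ∉ W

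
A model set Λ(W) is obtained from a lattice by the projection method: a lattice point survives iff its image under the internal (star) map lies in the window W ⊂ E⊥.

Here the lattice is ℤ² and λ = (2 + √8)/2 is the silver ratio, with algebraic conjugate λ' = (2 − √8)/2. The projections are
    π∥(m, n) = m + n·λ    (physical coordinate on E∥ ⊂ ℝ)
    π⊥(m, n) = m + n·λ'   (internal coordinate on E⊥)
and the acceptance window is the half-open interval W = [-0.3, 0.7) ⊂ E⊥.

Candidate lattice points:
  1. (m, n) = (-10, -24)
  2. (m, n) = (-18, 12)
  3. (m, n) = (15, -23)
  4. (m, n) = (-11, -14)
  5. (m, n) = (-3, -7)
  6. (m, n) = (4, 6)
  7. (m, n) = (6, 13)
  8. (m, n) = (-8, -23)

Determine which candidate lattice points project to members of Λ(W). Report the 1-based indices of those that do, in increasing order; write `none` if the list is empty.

Compute λ' = (2−√8)/2 = -0.41421, so π⊥(m,n) = m -0.41421·n.
#1 (-10,-24): internal coord -10 + (-24)·λ' = -0.05887; -0.05887 ∈ [-0.3, 0.7) → IN Λ
#2 (-18,12): internal coord -18 + (12)·λ' = -22.97056; -22.97056 ∉ [-0.3, 0.7) → out
#3 (15,-23): internal coord 15 + (-23)·λ' = +24.52691; +24.52691 ∉ [-0.3, 0.7) → out
#4 (-11,-14): internal coord -11 + (-14)·λ' = -5.20101; -5.20101 ∉ [-0.3, 0.7) → out
#5 (-3,-7): internal coord -3 + (-7)·λ' = -0.10051; -0.10051 ∈ [-0.3, 0.7) → IN Λ
#6 (4,6): internal coord 4 + (6)·λ' = +1.51472; +1.51472 ∉ [-0.3, 0.7) → out
#7 (6,13): internal coord 6 + (13)·λ' = +0.61522; +0.61522 ∈ [-0.3, 0.7) → IN Λ
#8 (-8,-23): internal coord -8 + (-23)·λ' = +1.52691; +1.52691 ∉ [-0.3, 0.7) → out

1, 5, 7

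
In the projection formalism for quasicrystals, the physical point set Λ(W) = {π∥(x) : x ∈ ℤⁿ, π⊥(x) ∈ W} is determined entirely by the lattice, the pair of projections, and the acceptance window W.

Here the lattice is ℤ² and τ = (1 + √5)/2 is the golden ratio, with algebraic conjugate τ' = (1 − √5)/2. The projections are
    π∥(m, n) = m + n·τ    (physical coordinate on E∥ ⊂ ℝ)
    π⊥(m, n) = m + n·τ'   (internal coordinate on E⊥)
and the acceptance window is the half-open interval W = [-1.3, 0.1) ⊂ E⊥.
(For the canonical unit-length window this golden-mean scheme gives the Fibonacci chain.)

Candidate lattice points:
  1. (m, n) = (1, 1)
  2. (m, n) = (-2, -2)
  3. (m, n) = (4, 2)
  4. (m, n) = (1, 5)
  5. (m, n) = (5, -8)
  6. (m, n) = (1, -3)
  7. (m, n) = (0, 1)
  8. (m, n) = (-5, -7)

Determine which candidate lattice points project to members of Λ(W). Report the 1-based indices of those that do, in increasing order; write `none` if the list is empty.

2, 7, 8

τ' = (1−√5)/2 ≈ -0.618034.
[1] lift (1,1): star map gives 0.381966; window check -1.3 ≤ 0.381966 < 0.1 is false → out
[2] lift (-2,-2): star map gives -0.763932; window check -1.3 ≤ -0.763932 < 0.1 is true → IN Λ
[3] lift (4,2): star map gives 2.763932; window check -1.3 ≤ 2.763932 < 0.1 is false → out
[4] lift (1,5): star map gives -2.090170; window check -1.3 ≤ -2.090170 < 0.1 is false → out
[5] lift (5,-8): star map gives 9.944272; window check -1.3 ≤ 9.944272 < 0.1 is false → out
[6] lift (1,-3): star map gives 2.854102; window check -1.3 ≤ 2.854102 < 0.1 is false → out
[7] lift (0,1): star map gives -0.618034; window check -1.3 ≤ -0.618034 < 0.1 is true → IN Λ
[8] lift (-5,-7): star map gives -0.673762; window check -1.3 ≤ -0.673762 < 0.1 is true → IN Λ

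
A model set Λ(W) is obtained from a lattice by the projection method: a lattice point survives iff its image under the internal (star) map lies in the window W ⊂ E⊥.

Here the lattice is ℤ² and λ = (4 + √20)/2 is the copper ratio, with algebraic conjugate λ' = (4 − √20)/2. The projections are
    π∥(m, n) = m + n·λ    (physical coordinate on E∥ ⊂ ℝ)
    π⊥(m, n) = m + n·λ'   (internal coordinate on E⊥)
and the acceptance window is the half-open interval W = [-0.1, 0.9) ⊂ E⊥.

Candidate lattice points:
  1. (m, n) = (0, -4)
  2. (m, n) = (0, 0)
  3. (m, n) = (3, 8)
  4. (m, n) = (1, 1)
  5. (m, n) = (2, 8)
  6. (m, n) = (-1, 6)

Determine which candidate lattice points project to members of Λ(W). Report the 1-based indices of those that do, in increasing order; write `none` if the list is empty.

Compute λ' = (4−√20)/2 = -0.2361, so π⊥(m,n) = m -0.2361·n.
candidate 1: (m,n)=(0,-4) → π∥ = 0-4·λ ≈ -16.9443, π⊥ = 0-4·λ' ≈ 0.9443 ∉ [-0.1, 0.9) ⇒ out
candidate 2: (m,n)=(0,0) → π∥ = 0+0·λ ≈ 0.0000, π⊥ = 0+0·λ' ≈ 0.0000 ∈ [-0.1, 0.9) ⇒ IN Λ
candidate 3: (m,n)=(3,8) → π∥ = 3+8·λ ≈ 36.8885, π⊥ = 3+8·λ' ≈ 1.1115 ∉ [-0.1, 0.9) ⇒ out
candidate 4: (m,n)=(1,1) → π∥ = 1+1·λ ≈ 5.2361, π⊥ = 1+1·λ' ≈ 0.7639 ∈ [-0.1, 0.9) ⇒ IN Λ
candidate 5: (m,n)=(2,8) → π∥ = 2+8·λ ≈ 35.8885, π⊥ = 2+8·λ' ≈ 0.1115 ∈ [-0.1, 0.9) ⇒ IN Λ
candidate 6: (m,n)=(-1,6) → π∥ = -1+6·λ ≈ 24.4164, π⊥ = -1+6·λ' ≈ -2.4164 ∉ [-0.1, 0.9) ⇒ out

2, 4, 5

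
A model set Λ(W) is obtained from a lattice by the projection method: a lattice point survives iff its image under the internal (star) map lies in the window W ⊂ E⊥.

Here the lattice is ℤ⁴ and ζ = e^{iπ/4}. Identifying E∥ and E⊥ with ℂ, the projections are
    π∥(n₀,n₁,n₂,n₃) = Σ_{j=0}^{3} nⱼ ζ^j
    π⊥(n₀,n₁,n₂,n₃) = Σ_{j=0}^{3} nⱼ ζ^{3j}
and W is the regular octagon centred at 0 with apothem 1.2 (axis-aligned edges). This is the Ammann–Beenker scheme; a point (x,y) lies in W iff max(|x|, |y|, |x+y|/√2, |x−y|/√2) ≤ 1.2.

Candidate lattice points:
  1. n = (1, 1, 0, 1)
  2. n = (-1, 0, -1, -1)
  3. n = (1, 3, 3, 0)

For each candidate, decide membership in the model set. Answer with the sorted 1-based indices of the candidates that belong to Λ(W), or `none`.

Internal map: ζ^{3j} for j=0..3 gives (1,0), (−√2/2,√2/2), (0,−1), (√2/2,√2/2).
#1 (1, 1, 0, 1): internal (1.00000, 1.41421); octagon support 1.70711 vs apothem 1.2 → ∉ W
#2 (-1, 0, -1, -1): internal (-1.70711, 0.29289); octagon support 1.70711 vs apothem 1.2 → ∉ W
#3 (1, 3, 3, 0): internal (-1.12132, -0.87868); octagon support 1.41421 vs apothem 1.2 → ∉ W

none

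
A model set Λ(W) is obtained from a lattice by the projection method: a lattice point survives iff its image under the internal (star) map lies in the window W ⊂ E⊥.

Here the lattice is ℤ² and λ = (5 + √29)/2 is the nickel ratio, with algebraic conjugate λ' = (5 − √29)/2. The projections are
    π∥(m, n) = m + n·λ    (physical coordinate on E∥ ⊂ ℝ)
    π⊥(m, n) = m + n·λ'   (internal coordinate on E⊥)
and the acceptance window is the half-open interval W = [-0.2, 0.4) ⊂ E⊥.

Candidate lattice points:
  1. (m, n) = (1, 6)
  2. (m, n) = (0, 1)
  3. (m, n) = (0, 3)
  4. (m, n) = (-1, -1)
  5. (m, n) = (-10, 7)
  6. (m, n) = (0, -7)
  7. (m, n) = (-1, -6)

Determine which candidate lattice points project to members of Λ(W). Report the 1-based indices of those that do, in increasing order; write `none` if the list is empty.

Numerically λ ≈ 5.192582 and λ' = −1/λ ≈ -0.192582.
candidate 1: (m,n)=(1,6) → π∥ = 1+6·λ ≈ 32.155494, π⊥ = 1+6·λ' ≈ -0.155494 ∈ [-0.2, 0.4) ⇒ IN Λ
candidate 2: (m,n)=(0,1) → π∥ = 0+1·λ ≈ 5.192582, π⊥ = 0+1·λ' ≈ -0.192582 ∈ [-0.2, 0.4) ⇒ IN Λ
candidate 3: (m,n)=(0,3) → π∥ = 0+3·λ ≈ 15.577747, π⊥ = 0+3·λ' ≈ -0.577747 ∉ [-0.2, 0.4) ⇒ out
candidate 4: (m,n)=(-1,-1) → π∥ = -1-1·λ ≈ -6.192582, π⊥ = -1-1·λ' ≈ -0.807418 ∉ [-0.2, 0.4) ⇒ out
candidate 5: (m,n)=(-10,7) → π∥ = -10+7·λ ≈ 26.348077, π⊥ = -10+7·λ' ≈ -11.348077 ∉ [-0.2, 0.4) ⇒ out
candidate 6: (m,n)=(0,-7) → π∥ = 0-7·λ ≈ -36.348077, π⊥ = 0-7·λ' ≈ 1.348077 ∉ [-0.2, 0.4) ⇒ out
candidate 7: (m,n)=(-1,-6) → π∥ = -1-6·λ ≈ -32.155494, π⊥ = -1-6·λ' ≈ 0.155494 ∈ [-0.2, 0.4) ⇒ IN Λ

1, 2, 7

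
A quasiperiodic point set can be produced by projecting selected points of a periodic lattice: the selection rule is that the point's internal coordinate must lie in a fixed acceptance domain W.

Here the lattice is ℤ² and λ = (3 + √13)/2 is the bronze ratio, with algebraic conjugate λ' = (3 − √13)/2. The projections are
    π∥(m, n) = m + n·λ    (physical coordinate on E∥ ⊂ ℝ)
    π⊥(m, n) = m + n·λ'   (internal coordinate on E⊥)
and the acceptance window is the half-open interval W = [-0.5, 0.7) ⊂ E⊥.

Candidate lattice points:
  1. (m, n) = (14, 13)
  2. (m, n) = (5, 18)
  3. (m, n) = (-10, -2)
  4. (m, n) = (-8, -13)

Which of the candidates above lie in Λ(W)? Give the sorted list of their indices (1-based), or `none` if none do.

2

Compute λ' = (3−√13)/2 = -0.3028, so π⊥(m,n) = m -0.3028·n.
[1] lift (14,13): star map gives 10.0639; window check -0.5 ≤ 10.0639 < 0.7 is false → out
[2] lift (5,18): star map gives -0.4500; window check -0.5 ≤ -0.4500 < 0.7 is true → IN Λ
[3] lift (-10,-2): star map gives -9.3944; window check -0.5 ≤ -9.3944 < 0.7 is false → out
[4] lift (-8,-13): star map gives -4.0639; window check -0.5 ≤ -4.0639 < 0.7 is false → out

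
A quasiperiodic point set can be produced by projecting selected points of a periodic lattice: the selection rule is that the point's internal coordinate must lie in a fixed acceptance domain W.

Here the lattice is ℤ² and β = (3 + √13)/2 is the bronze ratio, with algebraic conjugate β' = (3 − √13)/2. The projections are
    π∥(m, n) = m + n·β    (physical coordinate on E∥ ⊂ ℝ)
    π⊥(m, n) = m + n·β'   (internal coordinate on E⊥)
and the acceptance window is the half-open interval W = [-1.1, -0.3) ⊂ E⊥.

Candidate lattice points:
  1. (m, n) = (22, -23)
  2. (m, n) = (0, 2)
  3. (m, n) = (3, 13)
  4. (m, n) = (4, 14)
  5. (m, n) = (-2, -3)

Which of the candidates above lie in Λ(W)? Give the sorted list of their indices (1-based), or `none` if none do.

β' = (3−√13)/2 ≈ -0.302776.
#1 (22,-23): internal coord 22 + (-23)·β' = +28.963840; +28.963840 ∉ [-1.1, -0.3) → out
#2 (0,2): internal coord 0 + (2)·β' = -0.605551; -0.605551 ∈ [-1.1, -0.3) → IN Λ
#3 (3,13): internal coord 3 + (13)·β' = -0.936083; -0.936083 ∈ [-1.1, -0.3) → IN Λ
#4 (4,14): internal coord 4 + (14)·β' = -0.238859; -0.238859 ∉ [-1.1, -0.3) → out
#5 (-2,-3): internal coord -2 + (-3)·β' = -1.091673; -1.091673 ∈ [-1.1, -0.3) → IN Λ

2, 3, 5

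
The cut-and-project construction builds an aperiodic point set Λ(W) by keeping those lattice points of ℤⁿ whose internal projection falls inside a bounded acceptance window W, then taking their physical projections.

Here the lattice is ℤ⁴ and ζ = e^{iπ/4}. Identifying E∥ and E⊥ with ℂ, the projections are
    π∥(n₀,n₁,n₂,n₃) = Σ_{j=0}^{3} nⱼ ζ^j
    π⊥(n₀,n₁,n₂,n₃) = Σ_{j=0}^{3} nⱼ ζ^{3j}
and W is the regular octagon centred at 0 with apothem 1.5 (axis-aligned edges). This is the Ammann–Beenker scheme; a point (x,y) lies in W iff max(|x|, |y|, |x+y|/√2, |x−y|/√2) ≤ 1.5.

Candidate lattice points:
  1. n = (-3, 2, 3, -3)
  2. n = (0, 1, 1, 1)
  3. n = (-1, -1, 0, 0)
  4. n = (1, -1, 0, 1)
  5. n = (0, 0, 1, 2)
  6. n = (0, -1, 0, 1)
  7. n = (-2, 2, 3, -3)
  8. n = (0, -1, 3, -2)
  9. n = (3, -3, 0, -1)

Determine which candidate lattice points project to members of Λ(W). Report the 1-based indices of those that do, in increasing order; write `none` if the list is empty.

2, 3, 5, 6

π⊥(n) = n₀ + n₁ζ³ + n₂ζ⁶ + n₃ζ⁹ where ζ = e^{iπ/4}.
#1 (-3, 2, 3, -3): internal (-6.53553, -3.70711); octagon support 7.24264 vs apothem 1.5 → ∉ W
#2 (0, 1, 1, 1): internal (0.00000, 0.41421); octagon support 0.41421 vs apothem 1.5 → ∈ W
#3 (-1, -1, 0, 0): internal (-0.29289, -0.70711); octagon support 0.70711 vs apothem 1.5 → ∈ W
#4 (1, -1, 0, 1): internal (2.41421, 0.00000); octagon support 2.41421 vs apothem 1.5 → ∉ W
#5 (0, 0, 1, 2): internal (1.41421, 0.41421); octagon support 1.41421 vs apothem 1.5 → ∈ W
#6 (0, -1, 0, 1): internal (1.41421, 0.00000); octagon support 1.41421 vs apothem 1.5 → ∈ W
#7 (-2, 2, 3, -3): internal (-5.53553, -3.70711); octagon support 6.53553 vs apothem 1.5 → ∉ W
#8 (0, -1, 3, -2): internal (-0.70711, -5.12132); octagon support 5.12132 vs apothem 1.5 → ∉ W
#9 (3, -3, 0, -1): internal (4.41421, -2.82843); octagon support 5.12132 vs apothem 1.5 → ∉ W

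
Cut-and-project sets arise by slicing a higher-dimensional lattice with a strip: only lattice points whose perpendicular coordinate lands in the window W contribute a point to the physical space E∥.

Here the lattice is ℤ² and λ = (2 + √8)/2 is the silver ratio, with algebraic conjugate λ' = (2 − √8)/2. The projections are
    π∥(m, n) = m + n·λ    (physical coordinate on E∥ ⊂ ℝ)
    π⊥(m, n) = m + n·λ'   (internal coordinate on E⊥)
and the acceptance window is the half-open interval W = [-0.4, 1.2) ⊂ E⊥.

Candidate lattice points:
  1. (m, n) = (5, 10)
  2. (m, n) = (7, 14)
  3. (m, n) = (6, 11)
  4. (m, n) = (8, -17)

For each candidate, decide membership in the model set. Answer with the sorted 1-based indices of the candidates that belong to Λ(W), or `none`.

1

Numerically λ ≈ 2.414214 and λ' = −1/λ ≈ -0.414214.
candidate 1: (m,n)=(5,10) → π∥ = 5+10·λ ≈ 29.142136, π⊥ = 5+10·λ' ≈ 0.857864 ∈ [-0.4, 1.2) ⇒ IN Λ
candidate 2: (m,n)=(7,14) → π∥ = 7+14·λ ≈ 40.798990, π⊥ = 7+14·λ' ≈ 1.201010 ∉ [-0.4, 1.2) ⇒ out
candidate 3: (m,n)=(6,11) → π∥ = 6+11·λ ≈ 32.556349, π⊥ = 6+11·λ' ≈ 1.443651 ∉ [-0.4, 1.2) ⇒ out
candidate 4: (m,n)=(8,-17) → π∥ = 8-17·λ ≈ -33.041631, π⊥ = 8-17·λ' ≈ 15.041631 ∉ [-0.4, 1.2) ⇒ out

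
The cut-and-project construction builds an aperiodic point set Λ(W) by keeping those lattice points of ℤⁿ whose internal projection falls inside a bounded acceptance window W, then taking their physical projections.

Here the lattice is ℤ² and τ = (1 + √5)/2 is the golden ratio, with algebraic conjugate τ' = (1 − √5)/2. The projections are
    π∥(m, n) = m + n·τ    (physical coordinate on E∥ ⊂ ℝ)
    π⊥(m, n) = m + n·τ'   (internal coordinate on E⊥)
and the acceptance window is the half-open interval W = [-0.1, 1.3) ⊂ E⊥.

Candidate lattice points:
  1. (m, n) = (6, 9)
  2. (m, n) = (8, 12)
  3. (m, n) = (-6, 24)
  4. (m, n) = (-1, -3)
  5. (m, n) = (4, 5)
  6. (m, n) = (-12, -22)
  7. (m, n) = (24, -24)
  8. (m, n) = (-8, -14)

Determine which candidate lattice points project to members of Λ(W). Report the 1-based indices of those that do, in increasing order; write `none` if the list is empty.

1, 2, 4, 5, 8

Numerically τ ≈ 1.6180 and τ' = −1/τ ≈ -0.6180.
candidate 1: (m,n)=(6,9) → π∥ = 6+9·τ ≈ 20.5623, π⊥ = 6+9·τ' ≈ 0.4377 ∈ [-0.1, 1.3) ⇒ IN Λ
candidate 2: (m,n)=(8,12) → π∥ = 8+12·τ ≈ 27.4164, π⊥ = 8+12·τ' ≈ 0.5836 ∈ [-0.1, 1.3) ⇒ IN Λ
candidate 3: (m,n)=(-6,24) → π∥ = -6+24·τ ≈ 32.8328, π⊥ = -6+24·τ' ≈ -20.8328 ∉ [-0.1, 1.3) ⇒ out
candidate 4: (m,n)=(-1,-3) → π∥ = -1-3·τ ≈ -5.8541, π⊥ = -1-3·τ' ≈ 0.8541 ∈ [-0.1, 1.3) ⇒ IN Λ
candidate 5: (m,n)=(4,5) → π∥ = 4+5·τ ≈ 12.0902, π⊥ = 4+5·τ' ≈ 0.9098 ∈ [-0.1, 1.3) ⇒ IN Λ
candidate 6: (m,n)=(-12,-22) → π∥ = -12-22·τ ≈ -47.5967, π⊥ = -12-22·τ' ≈ 1.5967 ∉ [-0.1, 1.3) ⇒ out
candidate 7: (m,n)=(24,-24) → π∥ = 24-24·τ ≈ -14.8328, π⊥ = 24-24·τ' ≈ 38.8328 ∉ [-0.1, 1.3) ⇒ out
candidate 8: (m,n)=(-8,-14) → π∥ = -8-14·τ ≈ -30.6525, π⊥ = -8-14·τ' ≈ 0.6525 ∈ [-0.1, 1.3) ⇒ IN Λ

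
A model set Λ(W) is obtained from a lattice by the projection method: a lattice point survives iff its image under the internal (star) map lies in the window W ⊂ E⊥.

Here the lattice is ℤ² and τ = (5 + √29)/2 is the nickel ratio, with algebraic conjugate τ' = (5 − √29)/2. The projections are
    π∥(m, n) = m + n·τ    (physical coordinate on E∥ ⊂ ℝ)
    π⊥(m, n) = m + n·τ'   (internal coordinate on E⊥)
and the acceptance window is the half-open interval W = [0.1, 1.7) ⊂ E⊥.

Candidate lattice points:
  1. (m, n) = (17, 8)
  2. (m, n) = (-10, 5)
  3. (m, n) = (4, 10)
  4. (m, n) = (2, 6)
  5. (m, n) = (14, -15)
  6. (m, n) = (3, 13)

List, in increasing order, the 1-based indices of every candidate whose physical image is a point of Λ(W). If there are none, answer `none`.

τ' = (5−√29)/2 ≈ -0.1926.
#1 (17,8): internal coord 17 + (8)·τ' = +15.4593; +15.4593 ∉ [0.1, 1.7) → out
#2 (-10,5): internal coord -10 + (5)·τ' = -10.9629; -10.9629 ∉ [0.1, 1.7) → out
#3 (4,10): internal coord 4 + (10)·τ' = +2.0742; +2.0742 ∉ [0.1, 1.7) → out
#4 (2,6): internal coord 2 + (6)·τ' = +0.8445; +0.8445 ∈ [0.1, 1.7) → IN Λ
#5 (14,-15): internal coord 14 + (-15)·τ' = +16.8887; +16.8887 ∉ [0.1, 1.7) → out
#6 (3,13): internal coord 3 + (13)·τ' = +0.4964; +0.4964 ∈ [0.1, 1.7) → IN Λ

4, 6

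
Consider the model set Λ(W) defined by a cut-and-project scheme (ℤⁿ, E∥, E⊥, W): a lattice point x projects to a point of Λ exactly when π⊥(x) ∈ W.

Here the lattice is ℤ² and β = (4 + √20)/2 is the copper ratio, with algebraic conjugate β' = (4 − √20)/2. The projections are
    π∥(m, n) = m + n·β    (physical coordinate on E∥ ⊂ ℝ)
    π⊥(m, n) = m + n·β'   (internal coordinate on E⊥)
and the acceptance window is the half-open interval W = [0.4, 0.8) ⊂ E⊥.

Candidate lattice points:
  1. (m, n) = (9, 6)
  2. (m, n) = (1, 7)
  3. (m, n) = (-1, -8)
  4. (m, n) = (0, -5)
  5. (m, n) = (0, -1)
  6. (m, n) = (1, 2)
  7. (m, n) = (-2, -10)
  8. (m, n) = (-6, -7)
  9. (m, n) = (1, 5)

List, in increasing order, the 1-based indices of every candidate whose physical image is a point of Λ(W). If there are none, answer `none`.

Compute β' = (4−√20)/2 = -0.23607, so π⊥(m,n) = m -0.23607·n.
candidate 1: (m,n)=(9,6) → π∥ = 9+6·β ≈ 34.41641, π⊥ = 9+6·β' ≈ 7.58359 ∉ [0.4, 0.8) ⇒ out
candidate 2: (m,n)=(1,7) → π∥ = 1+7·β ≈ 30.65248, π⊥ = 1+7·β' ≈ -0.65248 ∉ [0.4, 0.8) ⇒ out
candidate 3: (m,n)=(-1,-8) → π∥ = -1-8·β ≈ -34.88854, π⊥ = -1-8·β' ≈ 0.88854 ∉ [0.4, 0.8) ⇒ out
candidate 4: (m,n)=(0,-5) → π∥ = 0-5·β ≈ -21.18034, π⊥ = 0-5·β' ≈ 1.18034 ∉ [0.4, 0.8) ⇒ out
candidate 5: (m,n)=(0,-1) → π∥ = 0-1·β ≈ -4.23607, π⊥ = 0-1·β' ≈ 0.23607 ∉ [0.4, 0.8) ⇒ out
candidate 6: (m,n)=(1,2) → π∥ = 1+2·β ≈ 9.47214, π⊥ = 1+2·β' ≈ 0.52786 ∈ [0.4, 0.8) ⇒ IN Λ
candidate 7: (m,n)=(-2,-10) → π∥ = -2-10·β ≈ -44.36068, π⊥ = -2-10·β' ≈ 0.36068 ∉ [0.4, 0.8) ⇒ out
candidate 8: (m,n)=(-6,-7) → π∥ = -6-7·β ≈ -35.65248, π⊥ = -6-7·β' ≈ -4.34752 ∉ [0.4, 0.8) ⇒ out
candidate 9: (m,n)=(1,5) → π∥ = 1+5·β ≈ 22.18034, π⊥ = 1+5·β' ≈ -0.18034 ∉ [0.4, 0.8) ⇒ out

6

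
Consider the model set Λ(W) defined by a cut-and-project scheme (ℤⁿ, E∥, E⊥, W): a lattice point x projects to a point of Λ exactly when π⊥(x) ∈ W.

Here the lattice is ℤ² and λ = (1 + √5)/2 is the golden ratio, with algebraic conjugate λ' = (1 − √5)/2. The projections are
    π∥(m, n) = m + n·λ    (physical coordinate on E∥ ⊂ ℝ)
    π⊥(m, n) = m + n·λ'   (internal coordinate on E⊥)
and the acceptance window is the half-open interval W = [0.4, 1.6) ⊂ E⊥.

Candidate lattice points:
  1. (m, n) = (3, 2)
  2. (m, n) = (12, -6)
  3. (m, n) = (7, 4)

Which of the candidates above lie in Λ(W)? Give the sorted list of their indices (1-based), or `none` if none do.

none

Compute λ' = (1−√5)/2 = -0.6180, so π⊥(m,n) = m -0.6180·n.
#1 (3,2): internal coord 3 + (2)·λ' = +1.7639; +1.7639 ∉ [0.4, 1.6) → out
#2 (12,-6): internal coord 12 + (-6)·λ' = +15.7082; +15.7082 ∉ [0.4, 1.6) → out
#3 (7,4): internal coord 7 + (4)·λ' = +4.5279; +4.5279 ∉ [0.4, 1.6) → out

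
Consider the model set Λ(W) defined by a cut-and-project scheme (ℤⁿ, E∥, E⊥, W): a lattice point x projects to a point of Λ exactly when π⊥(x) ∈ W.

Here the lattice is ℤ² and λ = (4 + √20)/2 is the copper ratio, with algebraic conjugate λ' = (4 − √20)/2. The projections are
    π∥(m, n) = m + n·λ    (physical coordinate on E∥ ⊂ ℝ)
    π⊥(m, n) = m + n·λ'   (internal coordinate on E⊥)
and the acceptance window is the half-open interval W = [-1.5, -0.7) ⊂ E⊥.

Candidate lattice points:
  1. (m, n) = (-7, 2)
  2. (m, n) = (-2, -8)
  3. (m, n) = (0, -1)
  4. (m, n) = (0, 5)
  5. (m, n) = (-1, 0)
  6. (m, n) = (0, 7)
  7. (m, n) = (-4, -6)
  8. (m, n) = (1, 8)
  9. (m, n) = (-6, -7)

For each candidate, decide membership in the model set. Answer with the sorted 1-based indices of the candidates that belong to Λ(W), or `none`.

λ' = (4−√20)/2 ≈ -0.23607.
[1] lift (-7,2): star map gives -7.47214; window check -1.5 ≤ -7.47214 < -0.7 is false → out
[2] lift (-2,-8): star map gives -0.11146; window check -1.5 ≤ -0.11146 < -0.7 is false → out
[3] lift (0,-1): star map gives 0.23607; window check -1.5 ≤ 0.23607 < -0.7 is false → out
[4] lift (0,5): star map gives -1.18034; window check -1.5 ≤ -1.18034 < -0.7 is true → IN Λ
[5] lift (-1,0): star map gives -1.00000; window check -1.5 ≤ -1.00000 < -0.7 is true → IN Λ
[6] lift (0,7): star map gives -1.65248; window check -1.5 ≤ -1.65248 < -0.7 is false → out
[7] lift (-4,-6): star map gives -2.58359; window check -1.5 ≤ -2.58359 < -0.7 is false → out
[8] lift (1,8): star map gives -0.88854; window check -1.5 ≤ -0.88854 < -0.7 is true → IN Λ
[9] lift (-6,-7): star map gives -4.34752; window check -1.5 ≤ -4.34752 < -0.7 is false → out

4, 5, 8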